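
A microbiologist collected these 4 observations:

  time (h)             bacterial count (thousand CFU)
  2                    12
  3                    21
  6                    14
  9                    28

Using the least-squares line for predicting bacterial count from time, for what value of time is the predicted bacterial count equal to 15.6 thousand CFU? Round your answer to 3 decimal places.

3.031

n = 4, Σx = 20, Σy = 75, Σxy = 423, Σx² = 130
Sxx = Σx² − (Σx)²/n = 130 − 100 = 30
Sxy = Σxy − (Σx)(Σy)/n = 423 − 375 = 48
b = Sxy/Sxx = 48/30 = 1.6
a = ȳ − b·x̄ = 18.75 − 1.6·5 = 10.75
Set a + b·x = 15.6: x = (15.6 − 10.75) / 1.6 = 3.03125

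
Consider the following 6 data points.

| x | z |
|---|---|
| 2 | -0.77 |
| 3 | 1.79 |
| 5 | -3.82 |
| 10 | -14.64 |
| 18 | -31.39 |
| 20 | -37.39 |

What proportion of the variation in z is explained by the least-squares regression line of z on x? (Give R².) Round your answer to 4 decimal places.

n = 6, Σx = 58, Σy = -86.22, Σxy = -1474.49, Σx² = 862, Σy² = 2616.0632
Sxx = Σx² − (Σx)²/n = 862 − 560.666667 = 301.333333
Sxy = Σxy − (Σx)(Σy)/n = -1474.49 − (-833.46) = -641.03
Syy = Σy² − (Σy)²/n = 2616.0632 − 1238.9814 = 1377.0818
R² = Sxy²/(Sxx·Syy) = (-641.03)²/(301.333333·1377.0818) = 0.990261

0.9903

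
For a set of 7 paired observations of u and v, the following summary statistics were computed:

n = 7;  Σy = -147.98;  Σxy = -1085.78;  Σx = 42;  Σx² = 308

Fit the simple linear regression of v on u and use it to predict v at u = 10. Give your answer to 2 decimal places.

Sxx = Σx² − (Σx)²/n = 308 − 252 = 56
Sxy = Σxy − (Σx)(Σy)/n = -1085.78 − (-887.88) = -197.9
b = Sxy/Sxx = -197.9/56 = -3.533929
a = ȳ − b·x̄ = -21.14 − (-3.533929)·6 = 0.063571
ŷ(10) = a + b·10 = 0.063571 + (-3.533929)·10 = -35.275714

-35.28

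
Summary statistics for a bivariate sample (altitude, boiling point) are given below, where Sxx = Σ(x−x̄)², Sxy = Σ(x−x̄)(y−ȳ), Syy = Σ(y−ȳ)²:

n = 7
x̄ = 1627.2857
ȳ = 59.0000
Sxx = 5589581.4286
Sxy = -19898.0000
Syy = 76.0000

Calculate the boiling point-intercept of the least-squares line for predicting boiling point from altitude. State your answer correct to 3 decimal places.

b = Sxy/Sxx = -19898/5589581.4286 = -0.003560
a = ȳ − b·x̄ = 59 − (-0.003560)·1627.2857 = 64.792872

64.793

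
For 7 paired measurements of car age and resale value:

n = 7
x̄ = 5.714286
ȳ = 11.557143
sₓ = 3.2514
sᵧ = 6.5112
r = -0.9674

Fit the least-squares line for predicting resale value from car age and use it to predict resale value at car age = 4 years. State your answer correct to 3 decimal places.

b = r · sᵧ/sₓ = -0.9674 · 6.5112/3.2514 = -1.937299
a = ȳ − b·x̄ = 11.557143 − (-1.937299)·5.714286 = 22.627425
ŷ(4) = a + b·4 = 22.627425 + (-1.937299)·4 = 14.878228

14.878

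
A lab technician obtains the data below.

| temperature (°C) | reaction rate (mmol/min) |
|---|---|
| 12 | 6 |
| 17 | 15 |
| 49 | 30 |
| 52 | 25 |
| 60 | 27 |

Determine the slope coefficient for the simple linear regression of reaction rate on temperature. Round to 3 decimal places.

0.419

n = 5, Σx = 190, Σy = 103, Σxy = 4717, Σx² = 9138
Sxx = Σx² − (Σx)²/n = 9138 − 7220 = 1918
Sxy = Σxy − (Σx)(Σy)/n = 4717 − 3914 = 803
b = Sxy/Sxx = 803/1918 = 0.418665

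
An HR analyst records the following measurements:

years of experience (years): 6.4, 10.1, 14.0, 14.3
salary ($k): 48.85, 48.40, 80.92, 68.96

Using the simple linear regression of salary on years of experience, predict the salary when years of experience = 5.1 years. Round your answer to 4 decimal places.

n = 4, Σx = 44.8, Σy = 247.13, Σxy = 2920.488, Σx² = 543.46
Sxx = Σx² − (Σx)²/n = 543.46 − 501.76 = 41.7
Sxy = Σxy − (Σx)(Σy)/n = 2920.488 − 2767.856 = 152.632
b = Sxy/Sxx = 152.632/41.7 = 3.660240
a = ȳ − b·x̄ = 61.7825 − 3.660240·11.2 = 20.787814
ŷ(5.1) = a + b·5.1 = 20.787814 + 3.660240·5.1 = 39.455037

39.4550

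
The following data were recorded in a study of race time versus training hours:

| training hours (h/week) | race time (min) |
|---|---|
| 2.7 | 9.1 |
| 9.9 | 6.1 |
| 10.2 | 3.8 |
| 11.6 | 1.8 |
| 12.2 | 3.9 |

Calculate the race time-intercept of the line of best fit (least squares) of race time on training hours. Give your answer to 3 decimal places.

11.005

n = 5, Σx = 46.6, Σy = 24.7, Σxy = 192.18, Σx² = 492.74
Sxx = Σx² − (Σx)²/n = 492.74 − 434.312 = 58.428
Sxy = Σxy − (Σx)(Σy)/n = 192.18 − 230.204 = -38.024
b = Sxy/Sxx = -38.024/58.428 = -0.650784
a = ȳ − b·x̄ = 4.94 − (-0.650784)·9.32 = 11.005306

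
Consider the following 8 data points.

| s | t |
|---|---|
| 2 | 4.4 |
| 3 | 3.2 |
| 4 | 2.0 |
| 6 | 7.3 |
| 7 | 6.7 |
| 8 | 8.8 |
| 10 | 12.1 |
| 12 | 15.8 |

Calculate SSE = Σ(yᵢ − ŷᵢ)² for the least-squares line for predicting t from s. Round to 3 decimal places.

n = 8, Σx = 52, Σy = 60.3, Σxy = 498.1, Σx² = 422, Σy² = 605.27
Sxx = Σx² − (Σx)²/n = 422 − 338 = 84
Sxy = Σxy − (Σx)(Σy)/n = 498.1 − 391.95 = 106.15
Syy = Σy² − (Σy)²/n = 605.27 − 454.51125 = 150.75875
b = Sxy/Sxx = 106.15/84 = 1.263690
SSE = Syy − b·Sxy = 150.75875 − 1.263690·106.15 = 16.618006

16.618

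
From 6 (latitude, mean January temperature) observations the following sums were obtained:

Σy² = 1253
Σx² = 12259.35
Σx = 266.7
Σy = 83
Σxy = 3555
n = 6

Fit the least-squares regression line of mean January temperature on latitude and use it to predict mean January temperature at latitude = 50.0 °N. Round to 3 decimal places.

11.990

Sxx = Σx² − (Σx)²/n = 12259.35 − 11854.815 = 404.535
Sxy = Σxy − (Σx)(Σy)/n = 3555 − 3689.35 = -134.35
b = Sxy/Sxx = -134.35/404.535 = -0.332110
a = ȳ − b·x̄ = 13.833333 − (-0.332110)·44.45 = 28.595610
ŷ(50.0) = a + b·50.0 = 28.595610 + (-0.332110)·50 = 11.990124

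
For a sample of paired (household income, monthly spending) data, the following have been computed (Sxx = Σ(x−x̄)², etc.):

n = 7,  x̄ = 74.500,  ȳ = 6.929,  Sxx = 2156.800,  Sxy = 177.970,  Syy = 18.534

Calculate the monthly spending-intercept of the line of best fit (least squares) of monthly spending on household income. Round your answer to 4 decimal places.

b = Sxy/Sxx = 177.97/2156.8 = 0.082516
a = ȳ − b·x̄ = 6.929 − 0.082516·74.5 = 0.781576

0.7816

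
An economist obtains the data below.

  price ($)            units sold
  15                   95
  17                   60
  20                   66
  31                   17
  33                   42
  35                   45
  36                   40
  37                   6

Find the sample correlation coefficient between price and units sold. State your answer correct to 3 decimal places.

-0.824

n = 8, Σx = 224, Σy = 371, Σxy = 8915, Σx² = 6854, Σy² = 22695
Sxx = Σx² − (Σx)²/n = 6854 − 6272 = 582
Sxy = Σxy − (Σx)(Σy)/n = 8915 − 10388 = -1473
Syy = Σy² − (Σy)²/n = 22695 − 17205.125 = 5489.875
r = Sxy/√(Sxx·Syy) = -1473/√(3195107.25) = -1473/1787.486294 = -0.824062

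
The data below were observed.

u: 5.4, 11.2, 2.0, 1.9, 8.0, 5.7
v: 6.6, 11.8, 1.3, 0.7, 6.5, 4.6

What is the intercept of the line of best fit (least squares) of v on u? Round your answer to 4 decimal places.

-1.0436

n = 6, Σx = 34.2, Σy = 31.5, Σxy = 249.95, Σx² = 258.7
Sxx = Σx² − (Σx)²/n = 258.7 − 194.94 = 63.76
Sxy = Σxy − (Σx)(Σy)/n = 249.95 − 179.55 = 70.4
b = Sxy/Sxx = 70.4/63.76 = 1.104141
a = ȳ − b·x̄ = 5.25 − 1.104141·5.7 = -1.043601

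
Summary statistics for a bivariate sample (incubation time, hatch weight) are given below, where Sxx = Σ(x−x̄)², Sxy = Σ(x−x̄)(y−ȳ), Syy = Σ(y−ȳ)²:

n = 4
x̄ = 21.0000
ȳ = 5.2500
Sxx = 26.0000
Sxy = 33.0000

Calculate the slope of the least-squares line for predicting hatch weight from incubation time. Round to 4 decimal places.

1.2692

b = Sxy/Sxx = 33/26 = 1.269231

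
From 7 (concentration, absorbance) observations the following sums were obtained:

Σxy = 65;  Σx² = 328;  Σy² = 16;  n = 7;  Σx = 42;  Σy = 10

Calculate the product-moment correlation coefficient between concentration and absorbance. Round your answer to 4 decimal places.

Sxx = Σx² − (Σx)²/n = 328 − 252 = 76
Sxy = Σxy − (Σx)(Σy)/n = 65 − 60 = 5
Syy = Σy² − (Σy)²/n = 16 − 14.285714 = 1.714286
r = Sxy/√(Sxx·Syy) = 5/√(130.285714) = 5/11.414277 = 0.438048

0.4380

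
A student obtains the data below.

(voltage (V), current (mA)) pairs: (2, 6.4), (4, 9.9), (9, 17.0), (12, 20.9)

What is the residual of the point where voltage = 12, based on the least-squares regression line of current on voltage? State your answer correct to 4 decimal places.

-0.2092

n = 4, Σx = 27, Σy = 54.2, Σxy = 456.2, Σx² = 245
Sxx = Σx² − (Σx)²/n = 245 − 182.25 = 62.75
Sxy = Σxy − (Σx)(Σy)/n = 456.2 − 365.85 = 90.35
b = Sxy/Sxx = 90.35/62.75 = 1.439841
a = ȳ − b·x̄ = 13.55 − 1.439841·6.75 = 3.831076
ŷ(12) = 3.831076 + 1.439841·12 = 21.109163
residual = y − ŷ = 20.9 − 21.109163 = -0.209163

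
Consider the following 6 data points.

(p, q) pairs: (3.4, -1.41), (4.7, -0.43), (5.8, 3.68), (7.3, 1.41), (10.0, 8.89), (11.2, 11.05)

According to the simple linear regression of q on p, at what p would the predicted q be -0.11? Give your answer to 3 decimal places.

n = 6, Σx = 42.4, Σy = 23.19, Σxy = 237.482, Σx² = 346.02
Sxx = Σx² − (Σx)²/n = 346.02 − 299.626667 = 46.393333
Sxy = Σxy − (Σx)(Σy)/n = 237.482 − 163.876 = 73.606
b = Sxy/Sxx = 73.606/46.393333 = 1.586564
a = ȳ − b·x̄ = 3.865 − 1.586564·7.066667 = -7.346720
Set a + b·x = -0.11: x = (-0.11 − (-7.346720)) / 1.586564 = 4.561253

4.561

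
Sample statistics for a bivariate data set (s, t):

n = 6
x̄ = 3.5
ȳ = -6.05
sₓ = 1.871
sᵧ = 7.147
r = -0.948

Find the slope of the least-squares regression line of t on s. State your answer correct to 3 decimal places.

-3.621

b = r · sᵧ/sₓ = -0.948 · 7.147/1.871 = -3.621249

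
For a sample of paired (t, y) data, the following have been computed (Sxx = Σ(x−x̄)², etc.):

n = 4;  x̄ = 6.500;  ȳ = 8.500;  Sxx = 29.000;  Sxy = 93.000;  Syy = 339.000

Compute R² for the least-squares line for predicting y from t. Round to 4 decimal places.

R² = Sxy²/(Sxx·Syy) = (93)²/(29·339) = 0.879768

0.8798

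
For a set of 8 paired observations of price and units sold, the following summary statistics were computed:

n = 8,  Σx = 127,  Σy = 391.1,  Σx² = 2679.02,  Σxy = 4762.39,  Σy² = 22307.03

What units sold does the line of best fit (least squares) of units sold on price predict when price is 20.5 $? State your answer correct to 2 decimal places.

Sxx = Σx² − (Σx)²/n = 2679.02 − 2016.125 = 662.895
Sxy = Σxy − (Σx)(Σy)/n = 4762.39 − 6208.7125 = -1446.3225
b = Sxy/Sxx = -1446.3225/662.895 = -2.181827
a = ȳ − b·x̄ = 48.8875 − (-2.181827)·15.875 = 83.524011
ŷ(20.5) = a + b·20.5 = 83.524011 + (-2.181827)·20.5 = 38.796548

38.80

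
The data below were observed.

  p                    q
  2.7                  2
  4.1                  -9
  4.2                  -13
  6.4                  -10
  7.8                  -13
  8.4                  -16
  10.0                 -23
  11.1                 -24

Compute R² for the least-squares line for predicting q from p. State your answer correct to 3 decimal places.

0.818

n = 8, Σx = 54.7, Σy = -106, Σxy = -882.3, Σx² = 437.31, Σy² = 1884
Sxx = Σx² − (Σx)²/n = 437.31 − 374.01125 = 63.29875
Sxy = Σxy − (Σx)(Σy)/n = -882.3 − (-724.775) = -157.525
Syy = Σy² − (Σy)²/n = 1884 − 1404.5 = 479.5
R² = Sxy²/(Sxx·Syy) = (-157.525)²/(63.29875·479.5) = 0.817552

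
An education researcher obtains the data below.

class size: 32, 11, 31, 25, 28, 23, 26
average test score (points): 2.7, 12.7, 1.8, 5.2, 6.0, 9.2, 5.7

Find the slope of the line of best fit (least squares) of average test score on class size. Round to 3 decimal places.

-0.505

n = 7, Σx = 176, Σy = 43.3, Σxy = 939.7, Σx² = 4720
Sxx = Σx² − (Σx)²/n = 4720 − 4425.142857 = 294.857143
Sxy = Σxy − (Σx)(Σy)/n = 939.7 − 1088.685714 = -148.985714
b = Sxy/Sxx = -148.985714/294.857143 = -0.505281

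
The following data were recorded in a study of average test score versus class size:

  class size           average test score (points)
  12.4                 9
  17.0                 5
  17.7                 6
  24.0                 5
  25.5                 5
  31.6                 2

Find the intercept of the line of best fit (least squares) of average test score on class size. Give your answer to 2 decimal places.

11.54

n = 6, Σx = 128.2, Σy = 32, Σxy = 613.5, Σx² = 2980.86
Sxx = Σx² − (Σx)²/n = 2980.86 − 2739.206667 = 241.653333
Sxy = Σxy − (Σx)(Σy)/n = 613.5 − 683.733333 = -70.233333
b = Sxy/Sxx = -70.233333/241.653333 = -0.290637
a = ȳ − b·x̄ = 5.333333 − (-0.290637)·21.366667 = 11.543271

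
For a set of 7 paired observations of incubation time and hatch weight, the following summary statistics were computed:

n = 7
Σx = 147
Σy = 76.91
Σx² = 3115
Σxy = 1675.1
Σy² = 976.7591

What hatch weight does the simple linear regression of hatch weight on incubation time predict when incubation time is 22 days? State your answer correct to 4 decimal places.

Sxx = Σx² − (Σx)²/n = 3115 − 3087 = 28
Sxy = Σxy − (Σx)(Σy)/n = 1675.1 − 1615.11 = 59.99
b = Sxy/Sxx = 59.99/28 = 2.1425
a = ȳ − b·x̄ = 10.987143 − 2.1425·21 = -34.005357
ŷ(22) = a + b·22 = -34.005357 + 2.1425·22 = 13.129643

13.1296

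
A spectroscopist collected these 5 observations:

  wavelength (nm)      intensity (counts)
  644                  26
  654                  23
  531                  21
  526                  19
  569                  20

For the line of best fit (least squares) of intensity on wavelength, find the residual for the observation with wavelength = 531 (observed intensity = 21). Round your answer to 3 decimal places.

1.251

n = 5, Σx = 2924, Σy = 109, Σxy = 64311, Σx² = 1724850
Sxx = Σx² − (Σx)²/n = 1724850 − 1709955.2 = 14894.8
Sxy = Σxy − (Σx)(Σy)/n = 64311 − 63743.2 = 567.8
b = Sxy/Sxx = 567.8/14894.8 = 0.038121
a = ȳ − b·x̄ = 21.8 − 0.038121·584.8 = -0.492977
ŷ(531) = -0.492977 + 0.038121·531 = 19.749107
residual = y − ŷ = 21 − 19.749107 = 1.250893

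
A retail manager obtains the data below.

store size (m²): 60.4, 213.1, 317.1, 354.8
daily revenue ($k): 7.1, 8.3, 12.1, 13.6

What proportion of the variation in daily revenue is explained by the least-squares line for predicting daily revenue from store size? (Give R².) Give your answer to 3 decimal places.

0.889

n = 4, Σx = 945.4, Σy = 41.1, Σxy = 10859.76, Σx² = 275495.22, Σy² = 450.67
Sxx = Σx² − (Σx)²/n = 275495.22 − 223445.29 = 52049.93
Sxy = Σxy − (Σx)(Σy)/n = 10859.76 − 9713.985 = 1145.775
Syy = Σy² − (Σy)²/n = 450.67 − 422.3025 = 28.3675
R² = Sxy²/(Sxx·Syy) = (1145.775)²/(52049.93·28.3675) = 0.889114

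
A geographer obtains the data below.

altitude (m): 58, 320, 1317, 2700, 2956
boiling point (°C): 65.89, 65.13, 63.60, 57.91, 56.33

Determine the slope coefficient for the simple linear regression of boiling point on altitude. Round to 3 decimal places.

-0.003

n = 5, Σx = 7351, Σy = 308.86, Σxy = 431292.9, Σx² = 17868189
Sxx = Σx² − (Σx)²/n = 17868189 − 10807440.2 = 7060748.8
Sxy = Σxy − (Σx)(Σy)/n = 431292.9 − 454085.972 = -22793.072
b = Sxy/Sxx = -22793.072/7060748.8 = -0.003228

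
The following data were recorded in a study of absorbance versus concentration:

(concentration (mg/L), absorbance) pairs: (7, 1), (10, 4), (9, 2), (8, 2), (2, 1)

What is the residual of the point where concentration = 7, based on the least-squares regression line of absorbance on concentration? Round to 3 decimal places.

n = 5, Σx = 36, Σy = 10, Σxy = 83, Σx² = 298
Sxx = Σx² − (Σx)²/n = 298 − 259.2 = 38.8
Sxy = Σxy − (Σx)(Σy)/n = 83 − 72 = 11
b = Sxy/Sxx = 11/38.8 = 0.283505
a = ȳ − b·x̄ = 2 − 0.283505·7.2 = -0.041237
ŷ(7) = -0.041237 + 0.283505·7 = 1.943299
residual = y − ŷ = 1 − 1.943299 = -0.943299

-0.943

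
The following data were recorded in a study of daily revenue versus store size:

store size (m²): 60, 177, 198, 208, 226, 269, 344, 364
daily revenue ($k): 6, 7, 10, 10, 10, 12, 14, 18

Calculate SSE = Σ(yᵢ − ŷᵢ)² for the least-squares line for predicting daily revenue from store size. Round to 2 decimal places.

12.28

n = 8, Σx = 1846, Σy = 87, Σxy = 22515, Σx² = 491666, Σy² = 1049
Sxx = Σx² − (Σx)²/n = 491666 − 425964.5 = 65701.5
Sxy = Σxy − (Σx)(Σy)/n = 22515 − 20075.25 = 2439.75
Syy = Σy² − (Σy)²/n = 1049 − 946.125 = 102.875
b = Sxy/Sxx = 2439.75/65701.5 = 0.037134
SSE = Syy − b·Sxy = 102.875 − 0.037134·2439.75 = 12.277676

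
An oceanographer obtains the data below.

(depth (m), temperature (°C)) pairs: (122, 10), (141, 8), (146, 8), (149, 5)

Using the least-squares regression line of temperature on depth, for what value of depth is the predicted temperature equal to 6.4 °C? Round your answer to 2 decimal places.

148.88

n = 4, Σx = 558, Σy = 31, Σxy = 4261, Σx² = 78282
Sxx = Σx² − (Σx)²/n = 78282 − 77841 = 441
Sxy = Σxy − (Σx)(Σy)/n = 4261 − 4324.5 = -63.5
b = Sxy/Sxx = -63.5/441 = -0.143991
a = ȳ − b·x̄ = 7.75 − (-0.143991)·139.5 = 27.836735
Set a + b·x = 6.4: x = (6.4 − 27.836735) / (-0.143991) = 148.875591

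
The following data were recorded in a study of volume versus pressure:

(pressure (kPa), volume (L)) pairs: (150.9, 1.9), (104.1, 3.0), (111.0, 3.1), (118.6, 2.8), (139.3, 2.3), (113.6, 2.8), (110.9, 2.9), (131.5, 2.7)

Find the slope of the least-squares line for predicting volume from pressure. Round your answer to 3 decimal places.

-0.023

n = 8, Σx = 979.9, Σy = 21.5, Σxy = 2590.32, Σx² = 121895.09
Sxx = Σx² − (Σx)²/n = 121895.09 − 120025.50125 = 1869.58875
Sxy = Σxy − (Σx)(Σy)/n = 2590.32 − 2633.48125 = -43.16125
b = Sxy/Sxx = -43.16125/1869.58875 = -0.023086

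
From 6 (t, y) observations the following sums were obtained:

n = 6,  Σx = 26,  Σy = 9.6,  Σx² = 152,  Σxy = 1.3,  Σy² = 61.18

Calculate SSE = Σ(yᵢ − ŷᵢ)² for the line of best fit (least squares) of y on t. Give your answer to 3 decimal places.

4.530

Sxx = Σx² − (Σx)²/n = 152 − 112.666667 = 39.333333
Sxy = Σxy − (Σx)(Σy)/n = 1.3 − 41.6 = -40.3
Syy = Σy² − (Σy)²/n = 61.18 − 15.36 = 45.82
b = Sxy/Sxx = -40.3/39.333333 = -1.024576
SSE = Syy − b·Sxy = 45.82 − (-1.024576)·(-40.3) = 4.529576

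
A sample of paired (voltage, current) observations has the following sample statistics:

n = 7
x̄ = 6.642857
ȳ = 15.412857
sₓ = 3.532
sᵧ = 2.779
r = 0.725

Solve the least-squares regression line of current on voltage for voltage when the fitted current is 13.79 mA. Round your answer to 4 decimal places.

b = r · sᵧ/sₓ = 0.725 · 2.779/3.532 = 0.570435
a = ȳ − b·x̄ = 15.412857 − 0.570435·6.642857 = 11.623542
Set a + b·x = 13.79: x = (13.79 − 11.623542) / 0.570435 = 3.797909

3.7979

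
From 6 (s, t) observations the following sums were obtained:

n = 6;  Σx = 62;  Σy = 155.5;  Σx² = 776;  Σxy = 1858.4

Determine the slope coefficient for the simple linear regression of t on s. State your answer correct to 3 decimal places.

1.859

Sxx = Σx² − (Σx)²/n = 776 − 640.666667 = 135.333333
Sxy = Σxy − (Σx)(Σy)/n = 1858.4 − 1606.833333 = 251.566667
b = Sxy/Sxx = 251.566667/135.333333 = 1.858867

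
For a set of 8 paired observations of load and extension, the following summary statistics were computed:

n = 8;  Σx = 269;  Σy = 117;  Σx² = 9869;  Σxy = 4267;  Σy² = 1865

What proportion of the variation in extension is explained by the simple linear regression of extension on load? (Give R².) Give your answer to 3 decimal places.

Sxx = Σx² − (Σx)²/n = 9869 − 9045.125 = 823.875
Sxy = Σxy − (Σx)(Σy)/n = 4267 − 3934.125 = 332.875
Syy = Σy² − (Σy)²/n = 1865 − 1711.125 = 153.875
R² = Sxy²/(Sxx·Syy) = (332.875)²/(823.875·153.875) = 0.874043

0.874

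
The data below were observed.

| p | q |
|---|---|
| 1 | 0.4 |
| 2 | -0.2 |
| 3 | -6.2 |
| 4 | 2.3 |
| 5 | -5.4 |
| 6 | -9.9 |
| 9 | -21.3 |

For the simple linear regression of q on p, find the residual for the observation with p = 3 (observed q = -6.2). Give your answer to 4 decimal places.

-3.8411

n = 7, Σx = 30, Σy = -40.3, Σxy = -287.5, Σx² = 172
Sxx = Σx² − (Σx)²/n = 172 − 128.571429 = 43.428571
Sxy = Σxy − (Σx)(Σy)/n = -287.5 − (-172.714286) = -114.785714
b = Sxy/Sxx = -114.785714/43.428571 = -2.643092
a = ȳ − b·x̄ = -5.757143 − (-2.643092)·4.285714 = 5.570395
ŷ(3) = 5.570395 + (-2.643092)·3 = -2.358882
residual = y − ŷ = -6.2 − (-2.358882) = -3.841118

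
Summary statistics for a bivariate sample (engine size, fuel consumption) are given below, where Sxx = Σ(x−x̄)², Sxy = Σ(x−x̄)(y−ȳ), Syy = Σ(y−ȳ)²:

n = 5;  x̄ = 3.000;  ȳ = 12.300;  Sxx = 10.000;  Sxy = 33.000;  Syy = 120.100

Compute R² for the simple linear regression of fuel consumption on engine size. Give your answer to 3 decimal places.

R² = Sxy²/(Sxx·Syy) = (33)²/(10·120.1) = 0.906744

0.907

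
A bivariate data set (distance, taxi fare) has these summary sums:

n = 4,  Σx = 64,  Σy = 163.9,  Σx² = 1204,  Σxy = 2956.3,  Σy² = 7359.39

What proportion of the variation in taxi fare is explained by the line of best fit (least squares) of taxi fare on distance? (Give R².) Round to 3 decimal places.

Sxx = Σx² − (Σx)²/n = 1204 − 1024 = 180
Sxy = Σxy − (Σx)(Σy)/n = 2956.3 − 2622.4 = 333.9
Syy = Σy² − (Σy)²/n = 7359.39 − 6715.8025 = 643.5875
R² = Sxy²/(Sxx·Syy) = (333.9)²/(180·643.5875) = 0.962394

0.962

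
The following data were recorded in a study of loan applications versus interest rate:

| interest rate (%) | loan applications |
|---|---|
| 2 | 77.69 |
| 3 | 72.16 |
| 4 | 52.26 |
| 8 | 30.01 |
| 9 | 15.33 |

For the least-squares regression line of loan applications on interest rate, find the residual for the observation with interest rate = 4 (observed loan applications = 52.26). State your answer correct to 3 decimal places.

n = 5, Σx = 26, Σy = 247.45, Σxy = 958.95, Σx² = 174
Sxx = Σx² − (Σx)²/n = 174 − 135.2 = 38.8
Sxy = Σxy − (Σx)(Σy)/n = 958.95 − 1286.74 = -327.79
b = Sxy/Sxx = -327.79/38.8 = -8.448196
a = ȳ − b·x̄ = 49.49 − (-8.448196)·5.2 = 93.420619
ŷ(4) = 93.420619 + (-8.448196)·4 = 59.627835
residual = y − ŷ = 52.26 − 59.627835 = -7.367835

-7.368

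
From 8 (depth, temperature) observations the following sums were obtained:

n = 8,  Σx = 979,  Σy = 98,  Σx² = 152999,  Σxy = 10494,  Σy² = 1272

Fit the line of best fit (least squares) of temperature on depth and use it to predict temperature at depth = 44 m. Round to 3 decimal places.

Sxx = Σx² − (Σx)²/n = 152999 − 119805.125 = 33193.875
Sxy = Σxy − (Σx)(Σy)/n = 10494 − 11992.75 = -1498.75
b = Sxy/Sxx = -1498.75/33193.875 = -0.045151
a = ȳ − b·x̄ = 12.25 − (-0.045151)·122.375 = 17.775403
ŷ(44) = a + b·44 = 17.775403 + (-0.045151)·44 = 15.788741

15.789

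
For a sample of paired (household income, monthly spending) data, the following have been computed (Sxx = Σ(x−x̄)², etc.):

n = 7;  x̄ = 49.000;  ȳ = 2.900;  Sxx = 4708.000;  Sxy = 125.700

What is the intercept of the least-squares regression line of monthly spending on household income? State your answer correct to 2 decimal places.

b = Sxy/Sxx = 125.7/4708 = 0.026699
a = ȳ − b·x̄ = 2.9 − 0.026699·49 = 1.591737

1.59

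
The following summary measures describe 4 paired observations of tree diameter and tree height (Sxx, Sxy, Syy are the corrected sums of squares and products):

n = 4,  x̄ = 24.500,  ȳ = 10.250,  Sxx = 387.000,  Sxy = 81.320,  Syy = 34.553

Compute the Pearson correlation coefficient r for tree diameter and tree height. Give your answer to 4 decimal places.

r = Sxy/√(Sxx·Syy) = 81.32/√(13372.011) = 81.32/115.637412 = 0.703233

0.7032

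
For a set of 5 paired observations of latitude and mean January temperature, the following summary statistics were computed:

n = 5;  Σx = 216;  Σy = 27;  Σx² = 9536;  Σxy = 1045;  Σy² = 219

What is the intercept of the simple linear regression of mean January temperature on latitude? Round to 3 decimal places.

31.008

Sxx = Σx² − (Σx)²/n = 9536 − 9331.2 = 204.8
Sxy = Σxy − (Σx)(Σy)/n = 1045 − 1166.4 = -121.4
b = Sxy/Sxx = -121.4/204.8 = -0.592773
a = ȳ − b·x̄ = 5.4 − (-0.592773)·43.2 = 31.007812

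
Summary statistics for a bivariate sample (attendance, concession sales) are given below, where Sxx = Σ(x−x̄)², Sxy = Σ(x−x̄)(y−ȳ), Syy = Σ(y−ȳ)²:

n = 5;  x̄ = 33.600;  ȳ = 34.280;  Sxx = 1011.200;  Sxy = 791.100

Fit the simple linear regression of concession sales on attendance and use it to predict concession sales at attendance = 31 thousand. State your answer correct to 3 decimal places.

32.246

b = Sxy/Sxx = 791.1/1011.2 = 0.782338
a = ȳ − b·x̄ = 34.28 − 0.782338·33.6 = 7.993449
ŷ(31) = a + b·31 = 7.993449 + 0.782338·31 = 32.245922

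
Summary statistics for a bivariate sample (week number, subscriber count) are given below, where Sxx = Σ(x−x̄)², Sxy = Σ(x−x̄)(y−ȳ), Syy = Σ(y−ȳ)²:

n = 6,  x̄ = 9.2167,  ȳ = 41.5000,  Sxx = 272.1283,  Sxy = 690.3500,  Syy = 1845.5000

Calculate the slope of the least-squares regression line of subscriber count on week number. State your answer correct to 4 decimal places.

b = Sxy/Sxx = 690.35/272.1283 = 2.536855

2.5369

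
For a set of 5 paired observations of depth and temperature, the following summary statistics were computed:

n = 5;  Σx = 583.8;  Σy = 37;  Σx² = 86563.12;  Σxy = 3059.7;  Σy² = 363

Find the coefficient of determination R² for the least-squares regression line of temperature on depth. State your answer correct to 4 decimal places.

Sxx = Σx² − (Σx)²/n = 86563.12 − 68164.488 = 18398.632
Sxy = Σxy − (Σx)(Σy)/n = 3059.7 − 4320.12 = -1260.42
Syy = Σy² − (Σy)²/n = 363 − 273.8 = 89.2
R² = Sxy²/(Sxx·Syy) = (-1260.42)²/(18398.632·89.2) = 0.968011

0.9680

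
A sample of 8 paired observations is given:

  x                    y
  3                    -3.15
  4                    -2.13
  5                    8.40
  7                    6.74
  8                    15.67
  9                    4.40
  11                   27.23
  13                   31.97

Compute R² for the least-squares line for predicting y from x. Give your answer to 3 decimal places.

n = 8, Σx = 60, Σy = 89.13, Σxy = 951.31, Σx² = 534, Σy² = 2158.9097
Sxx = Σx² − (Σx)²/n = 534 − 450 = 84
Sxy = Σxy − (Σx)(Σy)/n = 951.31 − 668.475 = 282.835
Syy = Σy² − (Σy)²/n = 2158.9097 − 993.019612 = 1165.890087
R² = Sxy²/(Sxx·Syy) = (282.835)²/(84·1165.890087) = 0.816826

0.817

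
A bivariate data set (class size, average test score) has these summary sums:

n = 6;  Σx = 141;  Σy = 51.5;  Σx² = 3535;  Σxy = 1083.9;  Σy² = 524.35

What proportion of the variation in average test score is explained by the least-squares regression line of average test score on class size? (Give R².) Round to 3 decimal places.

Sxx = Σx² − (Σx)²/n = 3535 − 3313.5 = 221.5
Sxy = Σxy − (Σx)(Σy)/n = 1083.9 − 1210.25 = -126.35
Syy = Σy² − (Σy)²/n = 524.35 − 442.041667 = 82.308333
R² = Sxy²/(Sxx·Syy) = (-126.35)²/(221.5·82.308333) = 0.875655

0.876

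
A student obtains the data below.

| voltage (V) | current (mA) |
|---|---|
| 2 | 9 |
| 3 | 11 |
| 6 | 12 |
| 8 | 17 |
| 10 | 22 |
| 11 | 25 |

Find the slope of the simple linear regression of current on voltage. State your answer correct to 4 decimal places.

1.6931

n = 6, Σx = 40, Σy = 96, Σxy = 754, Σx² = 334
Sxx = Σx² − (Σx)²/n = 334 − 266.666667 = 67.333333
Sxy = Σxy − (Σx)(Σy)/n = 754 − 640 = 114
b = Sxy/Sxx = 114/67.333333 = 1.693069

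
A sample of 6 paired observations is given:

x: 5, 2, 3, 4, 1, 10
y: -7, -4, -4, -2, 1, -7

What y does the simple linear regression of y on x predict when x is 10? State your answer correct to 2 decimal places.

-7.98

n = 6, Σx = 25, Σy = -23, Σxy = -132, Σx² = 155
Sxx = Σx² − (Σx)²/n = 155 − 104.166667 = 50.833333
Sxy = Σxy − (Σx)(Σy)/n = -132 − (-95.833333) = -36.166667
b = Sxy/Sxx = -36.166667/50.833333 = -0.711475
a = ȳ − b·x̄ = -3.833333 − (-0.711475)·4.166667 = -0.868852
ŷ(10) = a + b·10 = -0.868852 + (-0.711475)·10 = -7.983607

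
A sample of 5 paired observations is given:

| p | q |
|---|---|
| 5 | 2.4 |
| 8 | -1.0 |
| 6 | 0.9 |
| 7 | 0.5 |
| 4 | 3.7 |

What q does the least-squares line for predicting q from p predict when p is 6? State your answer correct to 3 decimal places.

n = 5, Σx = 30, Σy = 6.5, Σxy = 27.7, Σx² = 190
Sxx = Σx² − (Σx)²/n = 190 − 180 = 10
Sxy = Σxy − (Σx)(Σy)/n = 27.7 − 39 = -11.3
b = Sxy/Sxx = -11.3/10 = -1.13
a = ȳ − b·x̄ = 1.3 − (-1.13)·6 = 8.08
ŷ(6) = a + b·6 = 8.08 + (-1.13)·6 = 1.3

1.300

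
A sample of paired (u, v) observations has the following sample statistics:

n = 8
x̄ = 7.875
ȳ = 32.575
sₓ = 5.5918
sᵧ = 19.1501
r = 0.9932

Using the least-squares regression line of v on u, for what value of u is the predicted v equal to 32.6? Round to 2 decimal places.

b = r · sᵧ/sₓ = 0.9932 · 19.1501/5.5918 = 3.401388
a = ȳ − b·x̄ = 32.575 − 3.401388·7.875 = 5.789072
Set a + b·x = 32.6: x = (32.6 − 5.789072) / 3.401388 = 7.882350

7.88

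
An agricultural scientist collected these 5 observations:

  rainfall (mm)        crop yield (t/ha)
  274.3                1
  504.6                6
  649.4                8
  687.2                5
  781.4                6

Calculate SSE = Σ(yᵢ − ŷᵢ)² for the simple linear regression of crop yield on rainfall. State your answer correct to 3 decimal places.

11.248

n = 5, Σx = 2896.9, Σy = 26, Σxy = 16621.5, Σx² = 1834411.81, Σy² = 162
Sxx = Σx² − (Σx)²/n = 1834411.81 − 1678405.922 = 156005.888
Sxy = Σxy − (Σx)(Σy)/n = 16621.5 − 15063.88 = 1557.62
Syy = Σy² − (Σy)²/n = 162 − 135.2 = 26.8
b = Sxy/Sxx = 1557.62/156005.888 = 0.009984
SSE = Syy − b·Sxy = 26.8 − 0.009984·1557.62 = 11.248151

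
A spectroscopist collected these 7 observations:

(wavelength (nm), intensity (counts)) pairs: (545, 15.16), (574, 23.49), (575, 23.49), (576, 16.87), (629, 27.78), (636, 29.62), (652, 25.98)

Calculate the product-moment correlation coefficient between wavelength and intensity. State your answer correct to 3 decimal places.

0.835

n = 7, Σx = 4187, Σy = 162.39, Σxy = 98220.23, Σx² = 2514143, Σy² = 3942.0159
Sxx = Σx² − (Σx)²/n = 2514143 − 2504424.142857 = 9718.857143
Sxy = Σxy − (Σx)(Σy)/n = 98220.23 − 97132.418571 = 1087.811429
Syy = Σy² − (Σy)²/n = 3942.0159 − 3767.216014 = 174.799886
r = Sxy/√(Sxx·Syy) = 1087.811429/√(1698855.117845) = 1087.811429/1303.401365 = 0.834594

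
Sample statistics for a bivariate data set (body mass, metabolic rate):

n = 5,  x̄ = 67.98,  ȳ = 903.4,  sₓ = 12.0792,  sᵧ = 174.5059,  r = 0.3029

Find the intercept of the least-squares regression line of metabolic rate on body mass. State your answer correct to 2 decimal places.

605.92

b = r · sᵧ/sₓ = 0.3029 · 174.5059/12.0792 = 4.375939
a = ȳ − b·x̄ = 903.4 − 4.375939·67.98 = 605.923696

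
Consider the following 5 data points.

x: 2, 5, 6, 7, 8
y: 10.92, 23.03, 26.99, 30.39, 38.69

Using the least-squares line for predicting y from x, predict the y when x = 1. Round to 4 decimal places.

5.8100

n = 5, Σx = 28, Σy = 130.02, Σxy = 821.18, Σx² = 178
Sxx = Σx² − (Σx)²/n = 178 − 156.8 = 21.2
Sxy = Σxy − (Σx)(Σy)/n = 821.18 − 728.112 = 93.068
b = Sxy/Sxx = 93.068/21.2 = 4.39
a = ȳ − b·x̄ = 26.004 − 4.39·5.6 = 1.42
ŷ(1) = a + b·1 = 1.42 + 4.39·1 = 5.81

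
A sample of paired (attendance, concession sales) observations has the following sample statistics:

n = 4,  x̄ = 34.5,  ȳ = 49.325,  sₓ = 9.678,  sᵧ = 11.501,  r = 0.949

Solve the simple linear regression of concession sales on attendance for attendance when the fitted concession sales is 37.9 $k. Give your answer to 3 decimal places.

b = r · sᵧ/sₓ = 0.949 · 11.501/9.678 = 1.127759
a = ȳ − b·x̄ = 49.325 − 1.127759·34.5 = 10.417324
Set a + b·x = 37.9: x = (37.9 − 10.417324) / 1.127759 = 24.369287

24.369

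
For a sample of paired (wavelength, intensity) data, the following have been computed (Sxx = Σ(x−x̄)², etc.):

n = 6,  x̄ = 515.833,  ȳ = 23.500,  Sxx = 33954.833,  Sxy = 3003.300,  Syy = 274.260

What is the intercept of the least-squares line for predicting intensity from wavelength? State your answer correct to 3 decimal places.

b = Sxy/Sxx = 3003.3/33954.833 = 0.088450
a = ȳ − b·x̄ = 23.5 − 0.088450·515.833 = -22.125353

-22.125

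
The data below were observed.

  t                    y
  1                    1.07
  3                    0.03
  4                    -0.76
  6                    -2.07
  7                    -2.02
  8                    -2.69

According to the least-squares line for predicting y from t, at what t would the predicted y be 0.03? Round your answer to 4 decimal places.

2.7927

n = 6, Σx = 29, Σy = -6.44, Σxy = -49.96, Σx² = 175
Sxx = Σx² − (Σx)²/n = 175 − 140.166667 = 34.833333
Sxy = Σxy − (Σx)(Σy)/n = -49.96 − (-31.126667) = -18.833333
b = Sxy/Sxx = -18.833333/34.833333 = -0.540670
a = ȳ − b·x̄ = -1.073333 − (-0.540670)·4.833333 = 1.539904
Set a + b·x = 0.03: x = (0.03 − 1.539904) / (-0.540670) = 2.792655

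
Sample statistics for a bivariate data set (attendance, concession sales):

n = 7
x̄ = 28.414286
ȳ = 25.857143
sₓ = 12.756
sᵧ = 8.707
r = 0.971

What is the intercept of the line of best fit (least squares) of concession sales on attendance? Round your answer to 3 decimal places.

b = r · sᵧ/sₓ = 0.971 · 8.707/12.756 = 0.662786
a = ȳ − b·x̄ = 25.857143 − 0.662786·28.414286 = 7.024555

7.025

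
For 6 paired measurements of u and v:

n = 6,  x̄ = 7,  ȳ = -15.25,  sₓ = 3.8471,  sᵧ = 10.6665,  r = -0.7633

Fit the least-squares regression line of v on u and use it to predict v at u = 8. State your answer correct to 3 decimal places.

-17.366

b = r · sᵧ/sₓ = -0.7633 · 10.6665/3.8471 = -2.116332
a = ȳ − b·x̄ = -15.25 − (-2.116332)·7 = -0.435679
ŷ(8) = a + b·8 = -0.435679 + (-2.116332)·8 = -17.366332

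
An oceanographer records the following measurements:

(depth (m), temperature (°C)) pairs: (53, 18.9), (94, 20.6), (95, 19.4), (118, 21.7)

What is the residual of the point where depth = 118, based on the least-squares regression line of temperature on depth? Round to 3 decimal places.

0.431

n = 4, Σx = 360, Σy = 80.6, Σxy = 7341.7, Σx² = 34594
Sxx = Σx² − (Σx)²/n = 34594 − 32400 = 2194
Sxy = Σxy − (Σx)(Σy)/n = 7341.7 − 7254 = 87.7
b = Sxy/Sxx = 87.7/2194 = 0.039973
a = ȳ − b·x̄ = 20.15 − 0.039973·90 = 16.552461
ŷ(118) = 16.552461 + 0.039973·118 = 21.269234
residual = y − ŷ = 21.7 − 21.269234 = 0.430766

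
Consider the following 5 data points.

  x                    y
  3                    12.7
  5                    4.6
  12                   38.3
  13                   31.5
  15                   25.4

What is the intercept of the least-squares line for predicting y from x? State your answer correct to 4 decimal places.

n = 5, Σx = 48, Σy = 112.5, Σxy = 1311.2, Σx² = 572
Sxx = Σx² − (Σx)²/n = 572 − 460.8 = 111.2
Sxy = Σxy − (Σx)(Σy)/n = 1311.2 − 1080 = 231.2
b = Sxy/Sxx = 231.2/111.2 = 2.079137
a = ȳ − b·x̄ = 22.5 − 2.079137·9.6 = 2.540288

2.5403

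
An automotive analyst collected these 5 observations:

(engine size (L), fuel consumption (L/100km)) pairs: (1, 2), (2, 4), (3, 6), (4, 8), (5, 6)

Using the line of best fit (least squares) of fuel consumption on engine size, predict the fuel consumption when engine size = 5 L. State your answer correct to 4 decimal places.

7.6000

n = 5, Σx = 15, Σy = 26, Σxy = 90, Σx² = 55
Sxx = Σx² − (Σx)²/n = 55 − 45 = 10
Sxy = Σxy − (Σx)(Σy)/n = 90 − 78 = 12
b = Sxy/Sxx = 12/10 = 1.2
a = ȳ − b·x̄ = 5.2 − 1.2·3 = 1.6
ŷ(5) = a + b·5 = 1.6 + 1.2·5 = 7.6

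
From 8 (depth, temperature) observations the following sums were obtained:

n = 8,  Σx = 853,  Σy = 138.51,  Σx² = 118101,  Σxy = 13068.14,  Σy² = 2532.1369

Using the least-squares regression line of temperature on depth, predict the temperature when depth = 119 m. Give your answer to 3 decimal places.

16.539

Sxx = Σx² − (Σx)²/n = 118101 − 90951.125 = 27149.875
Sxy = Σxy − (Σx)(Σy)/n = 13068.14 − 14768.62875 = -1700.48875
b = Sxy/Sxx = -1700.48875/27149.875 = -0.062633
a = ȳ − b·x̄ = 17.31375 − (-0.062633)·106.625 = 23.992035
ŷ(119) = a + b·119 = 23.992035 + (-0.062633)·119 = 16.538662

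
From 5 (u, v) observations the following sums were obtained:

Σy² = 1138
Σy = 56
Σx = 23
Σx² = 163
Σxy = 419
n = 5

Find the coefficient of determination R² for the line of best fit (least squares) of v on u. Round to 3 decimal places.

0.892

Sxx = Σx² − (Σx)²/n = 163 − 105.8 = 57.2
Sxy = Σxy − (Σx)(Σy)/n = 419 − 257.6 = 161.4
Syy = Σy² − (Σy)²/n = 1138 − 627.2 = 510.8
R² = Sxy²/(Sxx·Syy) = (161.4)²/(57.2·510.8) = 0.891580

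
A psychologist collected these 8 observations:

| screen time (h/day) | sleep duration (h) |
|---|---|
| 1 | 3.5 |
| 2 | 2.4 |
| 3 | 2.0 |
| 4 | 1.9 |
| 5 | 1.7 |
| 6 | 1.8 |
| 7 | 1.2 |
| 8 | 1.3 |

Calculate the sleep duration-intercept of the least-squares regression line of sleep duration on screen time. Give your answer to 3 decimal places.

n = 8, Σx = 36, Σy = 15.8, Σxy = 60, Σx² = 204
Sxx = Σx² − (Σx)²/n = 204 − 162 = 42
Sxy = Σxy − (Σx)(Σy)/n = 60 − 71.1 = -11.1
b = Sxy/Sxx = -11.1/42 = -0.264286
a = ȳ − b·x̄ = 1.975 − (-0.264286)·4.5 = 3.164286

3.164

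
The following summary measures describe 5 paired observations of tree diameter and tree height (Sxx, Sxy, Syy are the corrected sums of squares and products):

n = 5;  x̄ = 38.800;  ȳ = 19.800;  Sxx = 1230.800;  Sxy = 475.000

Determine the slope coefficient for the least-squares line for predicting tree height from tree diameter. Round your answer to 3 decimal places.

b = Sxy/Sxx = 475/1230.8 = 0.385928

0.386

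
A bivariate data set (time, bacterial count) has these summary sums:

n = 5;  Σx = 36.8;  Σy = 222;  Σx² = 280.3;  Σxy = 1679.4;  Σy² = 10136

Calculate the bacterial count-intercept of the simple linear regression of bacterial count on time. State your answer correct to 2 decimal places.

Sxx = Σx² − (Σx)²/n = 280.3 − 270.848 = 9.452
Sxy = Σxy − (Σx)(Σy)/n = 1679.4 − 1633.92 = 45.48
b = Sxy/Sxx = 45.48/9.452 = 4.811680
a = ȳ − b·x̄ = 44.4 − 4.811680·7.36 = 8.986035

8.99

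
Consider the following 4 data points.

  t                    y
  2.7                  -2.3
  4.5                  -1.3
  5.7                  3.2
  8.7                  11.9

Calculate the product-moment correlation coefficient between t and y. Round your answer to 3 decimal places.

n = 4, Σx = 21.6, Σy = 11.5, Σxy = 109.71, Σx² = 135.72, Σy² = 158.83
Sxx = Σx² − (Σx)²/n = 135.72 − 116.64 = 19.08
Sxy = Σxy − (Σx)(Σy)/n = 109.71 − 62.1 = 47.61
Syy = Σy² − (Σy)²/n = 158.83 − 33.0625 = 125.7675
r = Sxy/√(Sxx·Syy) = 47.61/√(2399.6439) = 47.61/48.986160 = 0.971907

0.972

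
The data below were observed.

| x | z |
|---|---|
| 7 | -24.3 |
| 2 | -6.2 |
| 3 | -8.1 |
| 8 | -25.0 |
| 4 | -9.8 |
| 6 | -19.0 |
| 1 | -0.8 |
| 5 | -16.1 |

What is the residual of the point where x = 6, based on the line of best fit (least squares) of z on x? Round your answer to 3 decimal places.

n = 8, Σx = 36, Σy = -109.3, Σxy = -641.3, Σx² = 204
Sxx = Σx² − (Σx)²/n = 204 − 162 = 42
Sxy = Σxy − (Σx)(Σy)/n = -641.3 − (-491.85) = -149.45
b = Sxy/Sxx = -149.45/42 = -3.558333
a = ȳ − b·x̄ = -13.6625 − (-3.558333)·4.5 = 2.35
ŷ(6) = 2.35 + (-3.558333)·6 = -19
residual = y − ŷ = -19.0 − (-19) = 0

0.000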